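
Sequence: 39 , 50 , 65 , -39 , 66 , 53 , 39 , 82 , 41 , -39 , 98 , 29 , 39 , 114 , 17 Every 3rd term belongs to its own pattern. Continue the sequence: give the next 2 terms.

Split by position mod 3 into 3 tracks.
Track A: 39, -39, 39, -39, 39. Alternating ±39.
Track B: 50, 66, 82, 98, 114. Adding 16 each time.
Track C: 65, 53, 41, 29, 17. Linear: a_n = 77 − 12·n.
Term 16 comes from track A (its 6th entry): -39.
The 17th slot belongs to track B; its 6th term is 130.

-39, 130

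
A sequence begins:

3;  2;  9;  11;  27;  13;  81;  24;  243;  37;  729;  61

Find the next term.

Split by position mod 2 into 2 tracks.
Track A is 3, 9, 27, 81, 243, 729, which is successive powers of 3.
Track B is 2, 11, 13, 24, 37, 61, which is each term equals the sum of the previous two.
Position 13 → track A, term 7 = 2187.

2187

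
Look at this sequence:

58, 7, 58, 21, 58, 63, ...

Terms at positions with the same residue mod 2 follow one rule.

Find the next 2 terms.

58, 189

Odd-indexed and even-indexed terms follow separate rules.
Subsequence A: 58, 58, 58. The constant sequence 58.
Subsequence B: 7, 21, 63. A geometric progression (common ratio 3).
Position 7 falls in subsequence A as its term 4, giving 58.
Term 8 comes from subsequence B (its 4th entry): 189.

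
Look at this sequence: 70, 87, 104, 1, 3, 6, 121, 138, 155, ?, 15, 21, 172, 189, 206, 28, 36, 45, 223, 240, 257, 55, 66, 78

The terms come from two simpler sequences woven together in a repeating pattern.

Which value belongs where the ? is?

10

The slot pattern repeats as AAABBB (period 6), so there are 2 interleaved tracks.
Stream A: 70, 87, 104, 121, 138, 155, 172, 189, 206, 223, 240, 257 (adding 17 each time).
Stream B: 1, 3, 6, ?, 15, 21, 28, 36, 45, 55, 66, 78 (triangular numbers starting at T_1).
So the missing entry in stream B is 10.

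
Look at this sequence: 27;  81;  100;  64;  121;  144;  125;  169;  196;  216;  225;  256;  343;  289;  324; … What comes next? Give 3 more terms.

Positions follow the repeating pattern ABB; grouping by letter gives 2 tracks.
Track A: 27, 64, 125, 216, 343. The cubes 3³, 4³, 5³, ….
Track B: 81, 100, 121, 144, 169, 196, 225, 256, 289, 324. The squares 9², 10², 11², ….
Position 16 falls in track A as its term 6, giving 512.
The 17th slot belongs to track B; its 11th term is 361.
Term 18 comes from track B (its 12th entry): 400.

512, 361, 400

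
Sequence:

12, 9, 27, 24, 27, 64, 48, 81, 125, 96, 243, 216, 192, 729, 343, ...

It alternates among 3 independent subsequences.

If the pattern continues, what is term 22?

Split by position mod 3: positions 1, 4, 7, … form one track, and each other residue class forms its own.
Stream A: 12, 24, 48, 96, 192 — a geometric progression (common ratio 2).
Stream B: 9, 27, 81, 243, 729 — powers of 3.
Stream C: 27, 64, 125, 216, 343 — perfect cubes starting at 3³.
Position 22 falls in stream A as its term 8, giving 1536.

1536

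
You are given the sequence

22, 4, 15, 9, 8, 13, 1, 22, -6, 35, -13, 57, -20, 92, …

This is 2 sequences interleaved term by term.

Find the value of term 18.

241

Split by position mod 2 into 2 tracks.
Subsequence A: 22, 15, 8, 1, -6, -13, -20 — linear: a_n = 29 − 7·n.
Subsequence B: 4, 9, 13, 22, 35, 57, 92 — a Fibonacci-like recurrence a_n = a_{n-1} + a_{n-2}.
Position 18 → subsequence B, term 9 = 241.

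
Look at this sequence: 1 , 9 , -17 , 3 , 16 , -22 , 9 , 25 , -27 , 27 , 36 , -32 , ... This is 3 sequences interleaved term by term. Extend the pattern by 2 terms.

81, 49

Taking every 3rd term gives 3 separate tracks.
Subsequence A: 1, 3, 9, 27. Powers of 3.
Subsequence B: 9, 16, 25, 36. Consecutive squares n² from n = 3.
Subsequence C: -17, -22, -27, -32. Arithmetic with common difference −5.
Position 13 falls in subsequence A as its term 5, giving 81.
Position 14 falls in subsequence B as its term 5, giving 49.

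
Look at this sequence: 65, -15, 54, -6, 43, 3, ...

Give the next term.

The terms cycle through 2 interleaved subsequences.
Subsequence A is 65, 54, 43, which is arithmetic with common difference −11.
Subsequence B is -15, -6, 3, which is adding 9 each time.
Position 7 → subsequence A, term 4 = 32.

32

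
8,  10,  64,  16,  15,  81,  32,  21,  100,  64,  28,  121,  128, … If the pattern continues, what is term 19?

Split by position mod 3: positions 1, 4, 7, … form one track, and each other residue class forms its own.
Stream A: 8, 16, 32, 64, 128 — powers of 2.
Stream B: 10, 15, 21, 28 — triangular numbers n(n+1)/2 for n = 4, 5, ….
Stream C: 64, 81, 100, 121 — the squares 8², 9², 10², ….
The 19th slot belongs to stream A; its 7th term is 512.

512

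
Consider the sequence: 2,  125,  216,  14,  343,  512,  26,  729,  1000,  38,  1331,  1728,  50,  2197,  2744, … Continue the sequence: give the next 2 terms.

62, 3375

Reading positions in blocks of 3 reveals the pattern ABB — 2 tracks woven together.
Stream A: 2, 14, 26, 38, 50. Arithmetic with common difference +12.
Stream B: 125, 216, 343, 512, 729, 1000, 1331, 1728, 2197, 2744. Consecutive cubes n³ from n = 5.
Term 16 comes from stream A (its 6th entry): 62.
Term 17 comes from stream B (its 11th entry): 3375.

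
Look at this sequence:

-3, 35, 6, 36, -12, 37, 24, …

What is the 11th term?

Positions 1, 3, 5, … form one subsequence and positions 2, 4, 6, … form another.
Subsequence A is -3, 6, -12, 24, which is multiplying by -2 each time.
Subsequence B is 35, 36, 37, which is linear: a_n = 34 + n.
The 11th slot belongs to subsequence A; its 6th term is 96.

96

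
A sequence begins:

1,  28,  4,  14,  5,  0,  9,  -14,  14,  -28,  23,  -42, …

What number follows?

Taking every 2nd term gives 2 separate tracks.
Track A: 1, 4, 5, 9, 14, 23 (Fibonacci-style (each term is the sum of the two before it)).
Track B: 28, 14, 0, -14, -28, -42 (subtracting 14 each time).
The 13th slot belongs to track A; its 7th term is 37.

37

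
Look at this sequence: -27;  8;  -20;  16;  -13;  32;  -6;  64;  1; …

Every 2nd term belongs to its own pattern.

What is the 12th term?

Odd-indexed and even-indexed terms follow separate rules.
Stream A is -27, -20, -13, -6, 1, which is linear: a_n = -34 + 7·n.
Stream B is 8, 16, 32, 64, which is powers 2^3, 2^4, 2^5, ….
Position 12 → stream B, term 6 = 256.

256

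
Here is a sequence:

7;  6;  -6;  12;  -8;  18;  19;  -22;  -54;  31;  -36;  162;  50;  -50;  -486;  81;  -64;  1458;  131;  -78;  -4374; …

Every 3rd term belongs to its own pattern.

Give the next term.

Read the sequence 3 terms at a time; column i is its own pattern.
Subsequence A is 7, 12, 19, 31, 50, 81, 131, which is each term equals the sum of the previous two.
Subsequence B is 6, -8, -22, -36, -50, -64, -78, which is subtracting 14 each time.
Subsequence C is -6, 18, -54, 162, -486, 1458, -4374, which is multiplying by -3 each time.
The 22nd slot belongs to subsequence A; its 8th term is 212.

212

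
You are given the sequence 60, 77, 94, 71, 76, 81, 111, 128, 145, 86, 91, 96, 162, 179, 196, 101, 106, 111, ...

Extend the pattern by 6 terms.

Positions follow the repeating pattern AAABBB; grouping by letter gives 2 tracks.
Subsequence A: 60, 77, 94, 111, 128, 145, 162, 179, 196 — linear: a_n = 43 + 17·n.
Subsequence B: 71, 76, 81, 86, 91, 96, 101, 106, 111 — arithmetic with common difference +5.
Position 19 falls in subsequence A as its term 10, giving 213.
Position 20 falls in subsequence A as its term 11, giving 230.
Position 21 → subsequence A, term 12 = 247.
Position 22 falls in subsequence B as its term 10, giving 116.
The 23rd slot belongs to subsequence B; its 11th term is 121.
The 24th slot belongs to subsequence B; its 12th term is 126.

213, 230, 247, 116, 121, 126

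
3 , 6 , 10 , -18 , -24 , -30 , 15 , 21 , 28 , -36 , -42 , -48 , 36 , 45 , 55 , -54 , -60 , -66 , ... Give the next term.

66

Reading positions in blocks of 6 reveals the pattern AAABBB — 2 tracks woven together.
Stream A is 3, 6, 10, 15, 21, 28, 36, 45, 55, which is triangular numbers starting at T_2.
Stream B is -18, -24, -30, -36, -42, -48, -54, -60, -66, which is arithmetic with common difference −6.
Term 19 comes from stream A (its 10th entry): 66.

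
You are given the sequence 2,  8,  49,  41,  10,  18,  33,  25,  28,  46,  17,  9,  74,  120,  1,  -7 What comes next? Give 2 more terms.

194, 314

Reading positions in blocks of 4 reveals the pattern AABB — 2 tracks woven together.
Track A: 2, 8, 10, 18, 28, 46, 74, 120. Each term equals the sum of the previous two.
Track B: 49, 41, 33, 25, 17, 9, 1, -7. Linear: a_n = 57 − 8·n.
The 17th slot belongs to track A; its 9th term is 194.
The 18th slot belongs to track A; its 10th term is 314.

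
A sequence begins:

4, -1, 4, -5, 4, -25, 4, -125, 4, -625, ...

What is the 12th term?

-3125

The terms cycle through 2 interleaved subsequences.
Track A: 4, 4, 4, 4, 4 — the constant sequence 4.
Track B: -1, -5, -25, -125, -625 — a geometric progression (common ratio 5).
The 12th slot belongs to track B; its 6th term is -3125.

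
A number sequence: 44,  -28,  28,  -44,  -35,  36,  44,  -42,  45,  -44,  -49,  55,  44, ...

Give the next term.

-56

The terms cycle through 3 interleaved subsequences.
Stream A is 44, -44, 44, -44, 44, which is oscillating between 44 and -44.
Stream B is -28, -35, -42, -49, which is arithmetic with common difference −7.
Stream C is 28, 36, 45, 55, which is triangular numbers starting at T_7.
Term 14 comes from stream B (its 5th entry): -56.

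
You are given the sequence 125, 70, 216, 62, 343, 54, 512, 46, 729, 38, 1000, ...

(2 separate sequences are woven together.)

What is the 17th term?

Odd-indexed and even-indexed terms follow separate rules.
Subsequence A: 125, 216, 343, 512, 729, 1000 (perfect cubes starting at 5³).
Subsequence B: 70, 62, 54, 46, 38 (linear: a_n = 78 − 8·n).
Position 17 → subsequence A, term 9 = 2197.

2197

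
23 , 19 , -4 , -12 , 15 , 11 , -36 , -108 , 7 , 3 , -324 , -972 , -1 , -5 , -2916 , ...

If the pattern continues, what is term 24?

-708588

The slot pattern repeats as AABB (period 4), so there are 2 interleaved tracks.
Subsequence A: 23, 19, 15, 11, 7, 3, -1, -5. Arithmetic, step −4.
Subsequence B: -4, -12, -36, -108, -324, -972, -2916. Multiplying by 3 each time.
Term 24 comes from subsequence B (its 12th entry): -708588.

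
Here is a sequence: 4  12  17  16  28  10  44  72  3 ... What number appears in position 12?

-4

Reading positions in blocks of 3 reveals the pattern AAB — 2 tracks woven together.
Subsequence A: 4, 12, 16, 28, 44, 72. A Fibonacci-like recurrence a_n = a_{n-1} + a_{n-2}.
Subsequence B: 17, 10, 3. Linear: a_n = 24 − 7·n.
Position 12 falls in subsequence B as its term 4, giving -4.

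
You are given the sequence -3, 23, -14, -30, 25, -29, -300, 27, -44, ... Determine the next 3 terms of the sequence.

The terms cycle through 3 interleaved subsequences.
Track A = -3, -30, -300: geometric with ratio 10.
Track B = 23, 25, 27: arithmetic with common difference +2.
Track C = -14, -29, -44: arithmetic with common difference −15.
Position 10 → track A, term 4 = -3000.
Term 11 comes from track B (its 4th entry): 29.
Position 12 falls in track C as its term 4, giving -59.

-3000, 29, -59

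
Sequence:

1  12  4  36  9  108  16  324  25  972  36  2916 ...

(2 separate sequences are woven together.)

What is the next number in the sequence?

Positions 1, 3, 5, … form one subsequence and positions 2, 4, 6, … form another.
Stream A = 1, 4, 9, 16, 25, 36: consecutive squares n² from n = 1.
Stream B = 12, 36, 108, 324, 972, 2916: a geometric progression (common ratio 3).
Position 13 falls in stream A as its term 7, giving 49.

49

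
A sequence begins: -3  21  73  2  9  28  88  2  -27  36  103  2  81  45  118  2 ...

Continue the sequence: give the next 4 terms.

Read the sequence 4 terms at a time; column i is its own pattern.
Stream A is -3, 9, -27, 81, which is geometric, ×-3 each step.
Stream B is 21, 28, 36, 45, which is the triangular numbers T_6, T_7, ….
Stream C is 73, 88, 103, 118, which is arithmetic with common difference +15.
Stream D is 2, 2, 2, 2, which is the constant sequence 2.
Term 17 comes from stream A (its 5th entry): -243.
Position 18 falls in stream B as its term 5, giving 55.
Position 19 falls in stream C as its term 5, giving 133.
Term 20 comes from stream D (its 5th entry): 2.

-243, 55, 133, 2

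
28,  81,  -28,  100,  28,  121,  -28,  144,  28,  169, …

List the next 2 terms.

-28, 196

Positions 1, 3, 5, … form one subsequence and positions 2, 4, 6, … form another.
Track A is 28, -28, 28, -28, 28, which is the oscillation 28·(−1)^(n+1).
Track B is 81, 100, 121, 144, 169, which is consecutive squares n² from n = 9.
The 11th slot belongs to track A; its 6th term is -28.
The 12th slot belongs to track B; its 6th term is 196.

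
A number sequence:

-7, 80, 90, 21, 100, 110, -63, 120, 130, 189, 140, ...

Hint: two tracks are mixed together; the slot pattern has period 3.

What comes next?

150

Positions follow the repeating pattern ABB; grouping by letter gives 2 tracks.
Track A: -7, 21, -63, 189. A geometric progression (common ratio -3).
Track B: 80, 90, 100, 110, 120, 130, 140. Arithmetic, step +10.
The 12th slot belongs to track B; its 8th term is 150.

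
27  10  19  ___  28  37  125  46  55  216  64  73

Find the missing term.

Positions follow the repeating pattern ABB; grouping by letter gives 2 tracks.
Subsequence A is 27, ?, 125, 216, which is consecutive cubes n³ from n = 3.
Subsequence B is 10, 19, 28, 37, 46, 55, 64, 73, which is arithmetic with common difference +9.
Filling subsequence A at index 2 by its rule yields 64.

64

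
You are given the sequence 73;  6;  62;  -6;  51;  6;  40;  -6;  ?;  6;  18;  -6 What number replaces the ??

Positions 1, 3, 5, … form one subsequence and positions 2, 4, 6, … form another.
Subsequence A: 73, 62, 51, 40, ?, 18 (arithmetic, step −11).
Subsequence B: 6, -6, 6, -6, 6, -6 (alternating ±6).
So the missing entry in subsequence A is 29.

29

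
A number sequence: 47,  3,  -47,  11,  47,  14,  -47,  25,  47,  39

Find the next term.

-47

Taking every 2nd term gives 2 separate tracks.
Subsequence A = 47, -47, 47, -47, 47: the oscillation 47·(−1)^(n+1).
Subsequence B = 3, 11, 14, 25, 39: each term equals the sum of the previous two.
Term 11 comes from subsequence A (its 6th entry): -47.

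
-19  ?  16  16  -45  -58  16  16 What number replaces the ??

-32

Positions follow the repeating pattern AABB; grouping by letter gives 2 tracks.
Subsequence A: -19, ?, -45, -58 — subtracting 13 each time.
Subsequence B: 16, 16, 16, 16 — always 16.
The gap is subsequence A's term 2; the rule gives -32.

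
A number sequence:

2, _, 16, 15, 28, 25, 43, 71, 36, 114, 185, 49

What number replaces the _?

13

Reading positions in blocks of 3 reveals the pattern AAB — 2 tracks woven together.
Track A: 2, ?, 15, 28, 43, 71, 114, 185 — each term equals the sum of the previous two.
Track B: 16, 25, 36, 49 — consecutive squares n² from n = 4.
The gap is track A's term 2; the rule gives 13.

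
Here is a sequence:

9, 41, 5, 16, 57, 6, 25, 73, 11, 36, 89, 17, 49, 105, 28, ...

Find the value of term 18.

45

Split by position mod 3 into 3 tracks.
Stream A: 9, 16, 25, 36, 49. Consecutive squares n² from n = 3.
Stream B: 41, 57, 73, 89, 105. Linear: a_n = 25 + 16·n.
Stream C: 5, 6, 11, 17, 28. Each term equals the sum of the previous two.
The 18th slot belongs to stream C; its 6th term is 45.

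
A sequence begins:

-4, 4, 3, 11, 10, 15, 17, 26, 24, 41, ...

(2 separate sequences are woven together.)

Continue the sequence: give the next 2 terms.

31, 67

Split by position mod 2 into 2 tracks.
Subsequence A = -4, 3, 10, 17, 24: linear: a_n = -11 + 7·n.
Subsequence B = 4, 11, 15, 26, 41: a Fibonacci-like recurrence a_n = a_{n-1} + a_{n-2}.
Position 11 → subsequence A, term 6 = 31.
Position 12 falls in subsequence B as its term 6, giving 67.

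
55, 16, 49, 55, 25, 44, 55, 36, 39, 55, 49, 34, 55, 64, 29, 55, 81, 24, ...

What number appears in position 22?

The terms cycle through 3 interleaved subsequences.
Subsequence A = 55, 55, 55, 55, 55, 55: always 55.
Subsequence B = 16, 25, 36, 49, 64, 81: consecutive squares n² from n = 4.
Subsequence C = 49, 44, 39, 34, 29, 24: subtracting 5 each time.
The 22nd slot belongs to subsequence A; its 8th term is 55.

55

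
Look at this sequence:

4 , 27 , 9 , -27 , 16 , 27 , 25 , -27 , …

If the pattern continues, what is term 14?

Positions 1, 3, 5, … form one subsequence and positions 2, 4, 6, … form another.
Track A: 4, 9, 16, 25. Perfect squares starting at 2².
Track B: 27, -27, 27, -27. Alternating ±27.
Term 14 comes from track B (its 7th entry): 27.

27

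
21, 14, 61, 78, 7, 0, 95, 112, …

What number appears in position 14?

Reading positions in blocks of 4 reveals the pattern AABB — 2 tracks woven together.
Subsequence A: 21, 14, 7, 0 (arithmetic with common difference −7).
Subsequence B: 61, 78, 95, 112 (linear: a_n = 44 + 17·n).
Term 14 comes from subsequence A (its 8th entry): -28.

-28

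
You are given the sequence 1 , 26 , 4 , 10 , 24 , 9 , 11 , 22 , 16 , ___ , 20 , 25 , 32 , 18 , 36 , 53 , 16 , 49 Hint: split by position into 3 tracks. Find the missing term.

Read the sequence 3 terms at a time; column i is its own pattern.
Track A: 1, 10, 11, ?, 32, 53 — Fibonacci-style (each term is the sum of the two before it).
Track B: 26, 24, 22, 20, 18, 16 — subtracting 2 each time.
Track C: 4, 9, 16, 25, 36, 49 — perfect squares starting at 2².
The gap is track A's term 4; the rule gives 21.

21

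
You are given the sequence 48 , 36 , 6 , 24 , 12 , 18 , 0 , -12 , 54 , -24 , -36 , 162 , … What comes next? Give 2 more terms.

Positions follow the repeating pattern AAB; grouping by letter gives 2 tracks.
Track A is 48, 36, 24, 12, 0, -12, -24, -36, which is arithmetic with common difference −12.
Track B is 6, 18, 54, 162, which is geometric with ratio 3.
Position 13 falls in track A as its term 9, giving -48.
Position 14 falls in track A as its term 10, giving -60.

-48, -60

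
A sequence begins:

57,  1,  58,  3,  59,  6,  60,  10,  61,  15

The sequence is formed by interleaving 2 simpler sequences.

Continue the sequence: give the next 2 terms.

Odd-indexed and even-indexed terms follow separate rules.
Stream A is 57, 58, 59, 60, 61, which is adding 1 each time.
Stream B is 1, 3, 6, 10, 15, which is triangular numbers starting at T_1.
Position 11 → stream A, term 6 = 62.
Position 12 falls in stream B as its term 6, giving 21.

62, 21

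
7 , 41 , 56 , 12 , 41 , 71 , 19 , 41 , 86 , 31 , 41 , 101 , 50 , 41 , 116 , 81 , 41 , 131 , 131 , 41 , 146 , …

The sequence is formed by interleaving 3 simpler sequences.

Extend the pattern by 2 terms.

Read the sequence 3 terms at a time; column i is its own pattern.
Stream A: 7, 12, 19, 31, 50, 81, 131 — Fibonacci-style (each term is the sum of the two before it).
Stream B: 41, 41, 41, 41, 41, 41, 41 — the constant sequence 41.
Stream C: 56, 71, 86, 101, 116, 131, 146 — linear: a_n = 41 + 15·n.
The 22nd slot belongs to stream A; its 8th term is 212.
Position 23 → stream B, term 8 = 41.

212, 41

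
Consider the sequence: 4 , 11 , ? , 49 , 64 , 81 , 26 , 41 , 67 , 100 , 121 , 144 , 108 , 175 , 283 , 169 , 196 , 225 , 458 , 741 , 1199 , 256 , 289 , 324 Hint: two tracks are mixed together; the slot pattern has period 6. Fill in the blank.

15

Reading positions in blocks of 6 reveals the pattern AAABBB — 2 tracks woven together.
Stream A: 4, 11, ?, 26, 41, 67, 108, 175, 283, 458, 741, 1199 (a Fibonacci-like recurrence a_n = a_{n-1} + a_{n-2}).
Stream B: 49, 64, 81, 100, 121, 144, 169, 196, 225, 256, 289, 324 (consecutive squares n² from n = 7).
Stream A's pattern makes the blank 15.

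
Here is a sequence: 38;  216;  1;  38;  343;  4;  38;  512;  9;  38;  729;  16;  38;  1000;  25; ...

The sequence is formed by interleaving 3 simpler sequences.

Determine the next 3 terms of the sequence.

Read the sequence 3 terms at a time; column i is its own pattern.
Subsequence A: 38, 38, 38, 38, 38. Always 38.
Subsequence B: 216, 343, 512, 729, 1000. Consecutive cubes n³ from n = 6.
Subsequence C: 1, 4, 9, 16, 25. The squares 1², 2², 3², ….
The 16th slot belongs to subsequence A; its 6th term is 38.
Position 17 falls in subsequence B as its term 6, giving 1331.
Position 18 → subsequence C, term 6 = 36.

38, 1331, 36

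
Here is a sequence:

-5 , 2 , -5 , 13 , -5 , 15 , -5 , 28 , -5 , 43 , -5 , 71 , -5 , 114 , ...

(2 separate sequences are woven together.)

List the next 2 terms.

-5, 185

The terms cycle through 2 interleaved subsequences.
Subsequence A: -5, -5, -5, -5, -5, -5, -5 — the constant sequence -5.
Subsequence B: 2, 13, 15, 28, 43, 71, 114 — a Fibonacci-like recurrence a_n = a_{n-1} + a_{n-2}.
Position 15 → subsequence A, term 8 = -5.
Position 16 → subsequence B, term 8 = 185.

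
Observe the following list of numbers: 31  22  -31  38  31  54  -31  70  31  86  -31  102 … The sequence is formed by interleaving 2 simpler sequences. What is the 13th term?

Taking every 2nd term gives 2 separate tracks.
Track A: 31, -31, 31, -31, 31, -31. Oscillating between 31 and -31.
Track B: 22, 38, 54, 70, 86, 102. Arithmetic with common difference +16.
The 13th slot belongs to track A; its 7th term is 31.

31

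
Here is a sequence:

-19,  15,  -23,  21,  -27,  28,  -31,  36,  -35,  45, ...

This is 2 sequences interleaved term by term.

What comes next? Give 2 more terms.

Odd-indexed and even-indexed terms follow separate rules.
Track A = -19, -23, -27, -31, -35: arithmetic, step −4.
Track B = 15, 21, 28, 36, 45: triangular numbers starting at T_5.
The 11th slot belongs to track A; its 6th term is -39.
Position 12 falls in track B as its term 6, giving 55.

-39, 55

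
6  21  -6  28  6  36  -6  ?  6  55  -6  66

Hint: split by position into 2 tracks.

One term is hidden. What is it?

Odd-indexed and even-indexed terms follow separate rules.
Stream A: 6, -6, 6, -6, 6, -6. Oscillating between 6 and -6.
Stream B: 21, 28, 36, ?, 55, 66. Triangular numbers n(n+1)/2 for n = 6, 7, ….
The gap is stream B's term 4; the rule gives 45.

45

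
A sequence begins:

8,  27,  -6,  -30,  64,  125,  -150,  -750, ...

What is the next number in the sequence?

Reading positions in blocks of 4 reveals the pattern AABB — 2 tracks woven together.
Track A = 8, 27, 64, 125: perfect cubes starting at 2³.
Track B = -6, -30, -150, -750: multiplying by 5 each time.
Position 9 → track A, term 5 = 216.

216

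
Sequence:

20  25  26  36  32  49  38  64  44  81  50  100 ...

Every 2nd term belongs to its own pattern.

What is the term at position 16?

Odd-indexed and even-indexed terms follow separate rules.
Track A: 20, 26, 32, 38, 44, 50 — linear: a_n = 14 + 6·n.
Track B: 25, 36, 49, 64, 81, 100 — the squares 5², 6², 7², ….
The 16th slot belongs to track B; its 8th term is 144.

144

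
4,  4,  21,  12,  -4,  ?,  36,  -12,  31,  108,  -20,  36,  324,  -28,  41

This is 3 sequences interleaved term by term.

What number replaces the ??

The terms cycle through 3 interleaved subsequences.
Stream A = 4, 12, 36, 108, 324: multiplying by 3 each time.
Stream B = 4, -4, -12, -20, -28: subtracting 8 each time.
Stream C = 21, ?, 31, 36, 41: adding 5 each time.
Stream C's pattern makes the blank 26.

26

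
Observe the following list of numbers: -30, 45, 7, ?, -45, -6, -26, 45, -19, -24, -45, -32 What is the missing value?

-28

Split by position mod 3 into 3 tracks.
Subsequence A = -30, ?, -26, -24: linear: a_n = -32 + 2·n.
Subsequence B = 45, -45, 45, -45: alternating ±45.
Subsequence C = 7, -6, -19, -32: arithmetic with common difference −13.
Filling subsequence A at index 2 by its rule yields -28.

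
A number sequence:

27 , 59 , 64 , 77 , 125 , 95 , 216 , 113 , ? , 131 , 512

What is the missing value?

Split by position mod 2 into 2 tracks.
Track A: 27, 64, 125, 216, ?, 512 — the cubes 3³, 4³, 5³, ….
Track B: 59, 77, 95, 113, 131 — arithmetic, step +18.
Filling track A at index 5 by its rule yields 343.

343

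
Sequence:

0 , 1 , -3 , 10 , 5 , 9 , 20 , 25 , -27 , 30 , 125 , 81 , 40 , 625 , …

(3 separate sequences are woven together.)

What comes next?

The terms cycle through 3 interleaved subsequences.
Track A is 0, 10, 20, 30, 40, which is arithmetic, step +10.
Track B is 1, 5, 25, 125, 625, which is successive powers of 5.
Track C is -3, 9, -27, 81, which is a geometric progression (common ratio -3).
The 15th slot belongs to track C; its 5th term is -243.

-243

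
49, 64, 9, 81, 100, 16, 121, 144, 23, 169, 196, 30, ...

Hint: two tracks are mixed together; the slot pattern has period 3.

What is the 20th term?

Positions follow the repeating pattern AAB; grouping by letter gives 2 tracks.
Track A is 49, 64, 81, 100, 121, 144, 169, 196, which is consecutive squares n² from n = 7.
Track B is 9, 16, 23, 30, which is arithmetic, step +7.
The 20th slot belongs to track A; its 14th term is 400.

400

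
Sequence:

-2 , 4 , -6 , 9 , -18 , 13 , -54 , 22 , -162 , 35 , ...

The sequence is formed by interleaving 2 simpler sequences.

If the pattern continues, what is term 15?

-4374

Positions 1, 3, 5, … form one subsequence and positions 2, 4, 6, … form another.
Stream A: -2, -6, -18, -54, -162. Geometric with ratio 3.
Stream B: 4, 9, 13, 22, 35. Each term equals the sum of the previous two.
Term 15 comes from stream A (its 8th entry): -4374.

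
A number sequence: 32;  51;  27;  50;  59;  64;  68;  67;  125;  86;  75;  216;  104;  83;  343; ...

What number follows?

The terms cycle through 3 interleaved subsequences.
Stream A: 32, 50, 68, 86, 104 (linear: a_n = 14 + 18·n).
Stream B: 51, 59, 67, 75, 83 (adding 8 each time).
Stream C: 27, 64, 125, 216, 343 (perfect cubes starting at 3³).
The 16th slot belongs to stream A; its 6th term is 122.

122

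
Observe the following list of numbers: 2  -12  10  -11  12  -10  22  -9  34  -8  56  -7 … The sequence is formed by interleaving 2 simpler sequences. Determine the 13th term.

90

Odd-indexed and even-indexed terms follow separate rules.
Track A: 2, 10, 12, 22, 34, 56. A Fibonacci-like recurrence a_n = a_{n-1} + a_{n-2}.
Track B: -12, -11, -10, -9, -8, -7. Linear: a_n = -13 + n.
The 13th slot belongs to track A; its 7th term is 90.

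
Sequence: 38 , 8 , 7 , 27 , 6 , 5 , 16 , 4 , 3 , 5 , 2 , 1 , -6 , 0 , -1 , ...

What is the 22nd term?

Positions follow the repeating pattern ABB; grouping by letter gives 2 tracks.
Subsequence A: 38, 27, 16, 5, -6 (subtracting 11 each time).
Subsequence B: 8, 7, 6, 5, 4, 3, 2, 1, 0, -1 (arithmetic, step −1).
Term 22 comes from subsequence A (its 8th entry): -39.

-39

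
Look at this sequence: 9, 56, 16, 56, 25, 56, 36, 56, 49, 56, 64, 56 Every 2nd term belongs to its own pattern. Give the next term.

Split by position mod 2 into 2 tracks.
Stream A: 9, 16, 25, 36, 49, 64. Perfect squares starting at 3².
Stream B: 56, 56, 56, 56, 56, 56. Constant 56.
Position 13 falls in stream A as its term 7, giving 81.

81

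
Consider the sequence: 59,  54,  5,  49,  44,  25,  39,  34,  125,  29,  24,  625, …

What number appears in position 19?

Reading positions in blocks of 3 reveals the pattern AAB — 2 tracks woven together.
Track A: 59, 54, 49, 44, 39, 34, 29, 24. Arithmetic with common difference −5.
Track B: 5, 25, 125, 625. A geometric progression (common ratio 5).
The 19th slot belongs to track A; its 13th term is -1.

-1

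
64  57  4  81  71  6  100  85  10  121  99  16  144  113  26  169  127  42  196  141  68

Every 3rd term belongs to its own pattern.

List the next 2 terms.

Read the sequence 3 terms at a time; column i is its own pattern.
Subsequence A is 64, 81, 100, 121, 144, 169, 196, which is consecutive squares n² from n = 8.
Subsequence B is 57, 71, 85, 99, 113, 127, 141, which is linear: a_n = 43 + 14·n.
Subsequence C is 4, 6, 10, 16, 26, 42, 68, which is a Fibonacci-like recurrence a_n = a_{n-1} + a_{n-2}.
Position 22 → subsequence A, term 8 = 225.
Position 23 → subsequence B, term 8 = 155.

225, 155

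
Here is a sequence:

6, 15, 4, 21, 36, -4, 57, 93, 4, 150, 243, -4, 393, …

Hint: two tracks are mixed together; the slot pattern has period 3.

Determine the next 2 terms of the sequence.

Positions follow the repeating pattern AAB; grouping by letter gives 2 tracks.
Track A = 6, 15, 21, 36, 57, 93, 150, 243, 393: a Fibonacci-like recurrence a_n = a_{n-1} + a_{n-2}.
Track B = 4, -4, 4, -4: oscillating between 4 and -4.
Term 14 comes from track A (its 10th entry): 636.
Term 15 comes from track B (its 5th entry): 4.

636, 4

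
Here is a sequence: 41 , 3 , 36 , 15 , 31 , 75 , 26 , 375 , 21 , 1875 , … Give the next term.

Odd-indexed and even-indexed terms follow separate rules.
Track A is 41, 36, 31, 26, 21, which is linear: a_n = 46 − 5·n.
Track B is 3, 15, 75, 375, 1875, which is geometric, ×5 each step.
Position 11 → track A, term 6 = 16.

16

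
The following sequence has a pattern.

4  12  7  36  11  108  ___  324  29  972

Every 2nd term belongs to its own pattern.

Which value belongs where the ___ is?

Positions 1, 3, 5, … form one subsequence and positions 2, 4, 6, … form another.
Subsequence A = 4, 7, 11, ?, 29: Fibonacci-style (each term is the sum of the two before it).
Subsequence B = 12, 36, 108, 324, 972: geometric with ratio 3.
So the missing entry in subsequence A is 18.

18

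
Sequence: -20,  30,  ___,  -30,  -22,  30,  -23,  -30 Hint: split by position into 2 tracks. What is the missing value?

Split by position mod 2 into 2 tracks.
Track A = -20, ?, -22, -23: arithmetic, step −1.
Track B = 30, -30, 30, -30: alternating ±30.
So the missing entry in track A is -21.

-21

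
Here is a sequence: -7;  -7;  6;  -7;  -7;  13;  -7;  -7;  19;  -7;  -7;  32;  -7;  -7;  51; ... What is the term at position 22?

-7

The slot pattern repeats as AAB (period 3), so there are 2 interleaved tracks.
Subsequence A: -7, -7, -7, -7, -7, -7, -7, -7, -7, -7. Constant -7.
Subsequence B: 6, 13, 19, 32, 51. Each term equals the sum of the previous two.
Term 22 comes from subsequence A (its 15th entry): -7.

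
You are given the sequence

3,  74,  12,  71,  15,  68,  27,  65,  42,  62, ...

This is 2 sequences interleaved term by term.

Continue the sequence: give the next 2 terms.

69, 59

Odd-indexed and even-indexed terms follow separate rules.
Subsequence A is 3, 12, 15, 27, 42, which is a Fibonacci-like recurrence a_n = a_{n-1} + a_{n-2}.
Subsequence B is 74, 71, 68, 65, 62, which is subtracting 3 each time.
Position 11 → subsequence A, term 6 = 69.
Position 12 → subsequence B, term 6 = 59.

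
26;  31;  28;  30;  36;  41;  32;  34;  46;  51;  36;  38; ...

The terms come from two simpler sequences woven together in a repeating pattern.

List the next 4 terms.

56, 61, 40, 42

Reading positions in blocks of 4 reveals the pattern AABB — 2 tracks woven together.
Stream A = 26, 31, 36, 41, 46, 51: arithmetic with common difference +5.
Stream B = 28, 30, 32, 34, 36, 38: arithmetic, step +2.
The 13th slot belongs to stream A; its 7th term is 56.
Term 14 comes from stream A (its 8th entry): 61.
Position 15 → stream B, term 7 = 40.
Position 16 falls in stream B as its term 8, giving 42.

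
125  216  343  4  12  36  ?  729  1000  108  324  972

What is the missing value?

512

Reading positions in blocks of 6 reveals the pattern AAABBB — 2 tracks woven together.
Stream A: 125, 216, 343, ?, 729, 1000. Perfect cubes starting at 5³.
Stream B: 4, 12, 36, 108, 324, 972. Geometric with ratio 3.
The gap is stream A's term 4; the rule gives 512.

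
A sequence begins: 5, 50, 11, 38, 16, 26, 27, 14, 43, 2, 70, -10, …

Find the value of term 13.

113

Split by position mod 2 into 2 tracks.
Stream A = 5, 11, 16, 27, 43, 70: a Fibonacci-like recurrence a_n = a_{n-1} + a_{n-2}.
Stream B = 50, 38, 26, 14, 2, -10: arithmetic, step −12.
Position 13 → stream A, term 7 = 113.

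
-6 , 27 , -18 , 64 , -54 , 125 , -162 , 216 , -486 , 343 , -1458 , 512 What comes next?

-4374

The terms cycle through 2 interleaved subsequences.
Track A = -6, -18, -54, -162, -486, -1458: a geometric progression (common ratio 3).
Track B = 27, 64, 125, 216, 343, 512: consecutive cubes n³ from n = 3.
The 13th slot belongs to track A; its 7th term is -4374.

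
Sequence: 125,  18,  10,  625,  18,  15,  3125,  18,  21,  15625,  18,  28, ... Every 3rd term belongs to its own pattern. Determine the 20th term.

18

Taking every 3rd term gives 3 separate tracks.
Track A = 125, 625, 3125, 15625: powers 5^3, 5^4, 5^5, ….
Track B = 18, 18, 18, 18: constant 18.
Track C = 10, 15, 21, 28: triangular numbers starting at T_4.
Position 20 falls in track B as its term 7, giving 18.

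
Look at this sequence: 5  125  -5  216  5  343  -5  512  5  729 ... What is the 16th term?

Positions 1, 3, 5, … form one subsequence and positions 2, 4, 6, … form another.
Track A: 5, -5, 5, -5, 5 — the oscillation 5·(−1)^(n+1).
Track B: 125, 216, 343, 512, 729 — the cubes 5³, 6³, 7³, ….
Term 16 comes from track B (its 8th entry): 1728.

1728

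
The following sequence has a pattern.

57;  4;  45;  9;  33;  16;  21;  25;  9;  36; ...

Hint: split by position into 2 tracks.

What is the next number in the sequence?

Odd-indexed and even-indexed terms follow separate rules.
Track A is 57, 45, 33, 21, 9, which is arithmetic, step −12.
Track B is 4, 9, 16, 25, 36, which is perfect squares starting at 2².
Position 11 falls in track A as its term 6, giving -3.

-3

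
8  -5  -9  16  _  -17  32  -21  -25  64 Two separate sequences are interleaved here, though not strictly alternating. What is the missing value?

-13

Positions follow the repeating pattern ABB; grouping by letter gives 2 tracks.
Subsequence A: 8, 16, 32, 64 — successive powers of 2.
Subsequence B: -5, -9, ?, -17, -21, -25 — linear: a_n = -1 − 4·n.
Filling subsequence B at index 3 by its rule yields -13.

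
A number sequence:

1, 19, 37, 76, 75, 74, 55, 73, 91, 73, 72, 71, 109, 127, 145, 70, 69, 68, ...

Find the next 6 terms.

163, 181, 199, 67, 66, 65

Reading positions in blocks of 6 reveals the pattern AAABBB — 2 tracks woven together.
Stream A: 1, 19, 37, 55, 73, 91, 109, 127, 145. Arithmetic with common difference +18.
Stream B: 76, 75, 74, 73, 72, 71, 70, 69, 68. Subtracting 1 each time.
Position 19 → stream A, term 10 = 163.
Position 20 falls in stream A as its term 11, giving 181.
The 21st slot belongs to stream A; its 12th term is 199.
Term 22 comes from stream B (its 10th entry): 67.
The 23rd slot belongs to stream B; its 11th term is 66.
Position 24 → stream B, term 12 = 65.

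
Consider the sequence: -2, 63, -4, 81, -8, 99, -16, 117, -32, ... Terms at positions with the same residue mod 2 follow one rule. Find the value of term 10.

The terms cycle through 2 interleaved subsequences.
Track A = -2, -4, -8, -16, -32: geometric, ×2 each step.
Track B = 63, 81, 99, 117: arithmetic with common difference +18.
The 10th slot belongs to track B; its 5th term is 135.

135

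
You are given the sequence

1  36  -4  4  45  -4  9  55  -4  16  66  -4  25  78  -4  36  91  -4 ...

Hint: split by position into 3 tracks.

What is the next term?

Split by position mod 3: positions 1, 4, 7, … form one track, and each other residue class forms its own.
Stream A = 1, 4, 9, 16, 25, 36: perfect squares starting at 1².
Stream B = 36, 45, 55, 66, 78, 91: triangular numbers starting at T_8.
Stream C = -4, -4, -4, -4, -4, -4: the constant sequence -4.
Term 19 comes from stream A (its 7th entry): 49.

49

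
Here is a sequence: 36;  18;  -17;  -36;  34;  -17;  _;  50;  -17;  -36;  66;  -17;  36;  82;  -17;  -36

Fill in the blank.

36

The terms cycle through 3 interleaved subsequences.
Track A: 36, -36, ?, -36, 36, -36 (the oscillation 36·(−1)^(n+1)).
Track B: 18, 34, 50, 66, 82 (adding 16 each time).
Track C: -17, -17, -17, -17, -17 (the constant sequence -17).
Track A's pattern makes the blank 36.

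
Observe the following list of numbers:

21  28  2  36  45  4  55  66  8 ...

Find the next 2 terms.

The slot pattern repeats as AAB (period 3), so there are 2 interleaved tracks.
Stream A: 21, 28, 36, 45, 55, 66 (the triangular numbers T_6, T_7, …).
Stream B: 2, 4, 8 (powers of 2).
Term 10 comes from stream A (its 7th entry): 78.
Position 11 falls in stream A as its term 8, giving 91.

78, 91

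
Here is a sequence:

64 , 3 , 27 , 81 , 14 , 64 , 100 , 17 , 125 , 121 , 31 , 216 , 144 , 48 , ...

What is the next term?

343

Split by position mod 3 into 3 tracks.
Stream A: 64, 81, 100, 121, 144 (the squares 8², 9², 10², …).
Stream B: 3, 14, 17, 31, 48 (a Fibonacci-like recurrence a_n = a_{n-1} + a_{n-2}).
Stream C: 27, 64, 125, 216 (perfect cubes starting at 3³).
The 15th slot belongs to stream C; its 5th term is 343.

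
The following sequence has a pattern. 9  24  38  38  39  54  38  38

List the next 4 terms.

69, 84, 38, 38

The slot pattern repeats as AABB (period 4), so there are 2 interleaved tracks.
Stream A: 9, 24, 39, 54 (adding 15 each time).
Stream B: 38, 38, 38, 38 (always 38).
The 9th slot belongs to stream A; its 5th term is 69.
Position 10 → stream A, term 6 = 84.
Term 11 comes from stream B (its 5th entry): 38.
Position 12 → stream B, term 6 = 38.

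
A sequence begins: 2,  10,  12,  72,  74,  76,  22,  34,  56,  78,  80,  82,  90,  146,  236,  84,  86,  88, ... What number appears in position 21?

1000

Positions follow the repeating pattern AAABBB; grouping by letter gives 2 tracks.
Track A: 2, 10, 12, 22, 34, 56, 90, 146, 236 — each term equals the sum of the previous two.
Track B: 72, 74, 76, 78, 80, 82, 84, 86, 88 — adding 2 each time.
Term 21 comes from track A (its 12th entry): 1000.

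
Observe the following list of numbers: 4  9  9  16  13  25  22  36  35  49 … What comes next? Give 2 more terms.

Positions 1, 3, 5, … form one subsequence and positions 2, 4, 6, … form another.
Stream A: 4, 9, 13, 22, 35. A Fibonacci-like recurrence a_n = a_{n-1} + a_{n-2}.
Stream B: 9, 16, 25, 36, 49. Perfect squares starting at 3².
Term 11 comes from stream A (its 6th entry): 57.
Position 12 falls in stream B as its term 6, giving 64.

57, 64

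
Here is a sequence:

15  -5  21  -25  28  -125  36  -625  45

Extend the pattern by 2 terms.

-3125, 55

The terms cycle through 2 interleaved subsequences.
Track A: 15, 21, 28, 36, 45. Triangular numbers n(n+1)/2 for n = 5, 6, ….
Track B: -5, -25, -125, -625. Geometric with ratio 5.
The 10th slot belongs to track B; its 5th term is -3125.
The 11th slot belongs to track A; its 6th term is 55.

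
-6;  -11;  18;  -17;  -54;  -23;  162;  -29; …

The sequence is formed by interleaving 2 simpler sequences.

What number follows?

-486

Taking every 2nd term gives 2 separate tracks.
Track A = -6, 18, -54, 162: geometric, ×-3 each step.
Track B = -11, -17, -23, -29: subtracting 6 each time.
The 9th slot belongs to track A; its 5th term is -486.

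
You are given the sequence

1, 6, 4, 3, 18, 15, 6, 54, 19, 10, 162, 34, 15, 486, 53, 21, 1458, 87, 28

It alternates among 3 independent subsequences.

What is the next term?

4374

Split by position mod 3: positions 1, 4, 7, … form one track, and each other residue class forms its own.
Subsequence A = 1, 3, 6, 10, 15, 21, 28: triangular numbers starting at T_1.
Subsequence B = 6, 18, 54, 162, 486, 1458: geometric with ratio 3.
Subsequence C = 4, 15, 19, 34, 53, 87: Fibonacci-style (each term is the sum of the two before it).
Position 20 → subsequence B, term 7 = 4374.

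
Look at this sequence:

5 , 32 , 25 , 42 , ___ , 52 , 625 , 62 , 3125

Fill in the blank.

125

Split by position mod 2 into 2 tracks.
Track A = 5, 25, ?, 625, 3125: powers of 5.
Track B = 32, 42, 52, 62: arithmetic, step +10.
Track A's pattern makes the blank 125.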